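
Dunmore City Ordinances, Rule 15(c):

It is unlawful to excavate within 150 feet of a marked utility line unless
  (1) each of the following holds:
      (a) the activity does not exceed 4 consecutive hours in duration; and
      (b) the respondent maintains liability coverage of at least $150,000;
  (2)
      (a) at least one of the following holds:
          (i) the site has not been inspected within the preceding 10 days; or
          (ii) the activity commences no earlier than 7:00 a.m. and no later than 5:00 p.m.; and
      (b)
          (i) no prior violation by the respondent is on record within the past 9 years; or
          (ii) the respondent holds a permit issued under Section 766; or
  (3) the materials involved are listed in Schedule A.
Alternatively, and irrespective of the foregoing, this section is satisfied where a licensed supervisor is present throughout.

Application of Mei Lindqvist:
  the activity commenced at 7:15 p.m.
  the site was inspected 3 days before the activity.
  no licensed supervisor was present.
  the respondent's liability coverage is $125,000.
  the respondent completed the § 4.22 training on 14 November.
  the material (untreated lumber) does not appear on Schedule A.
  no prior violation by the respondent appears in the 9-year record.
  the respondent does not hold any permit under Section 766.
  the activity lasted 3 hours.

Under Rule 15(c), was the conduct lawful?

(a) ≤ 4 hrs duration — holds.
(b) coverage ≥ $150,000 — not met.
(1) = T AND F = false.
(i) not (site inspected) — fails.
(ii) start within hours — not satisfied.
(a): F OR F → false.
(i) no prior violation — holds.
(ii) holds permit — not satisfied.
(b): T OR F → true.
(2): F AND T → false.
(3) Schedule A material — not satisfied.
Overall = F OR F OR F = false.
Exception (supervisor present) — not satisfied.
Result: main false OR exception false → false.

No — unlawful.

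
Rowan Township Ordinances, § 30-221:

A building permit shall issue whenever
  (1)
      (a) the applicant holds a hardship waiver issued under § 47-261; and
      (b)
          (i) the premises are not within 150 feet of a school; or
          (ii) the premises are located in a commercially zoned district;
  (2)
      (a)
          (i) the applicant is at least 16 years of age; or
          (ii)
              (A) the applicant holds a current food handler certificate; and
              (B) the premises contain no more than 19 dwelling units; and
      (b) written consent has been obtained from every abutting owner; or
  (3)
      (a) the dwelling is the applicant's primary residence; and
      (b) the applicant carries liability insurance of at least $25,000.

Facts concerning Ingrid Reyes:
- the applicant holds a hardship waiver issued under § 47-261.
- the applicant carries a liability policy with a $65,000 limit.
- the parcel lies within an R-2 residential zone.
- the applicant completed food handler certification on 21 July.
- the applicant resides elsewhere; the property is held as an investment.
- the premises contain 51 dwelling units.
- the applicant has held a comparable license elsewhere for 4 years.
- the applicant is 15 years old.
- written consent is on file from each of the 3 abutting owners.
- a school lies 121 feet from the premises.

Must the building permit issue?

No — denied.

(a) hardship waiver — satisfied.
(i) ≥150 ft from school — not satisfied.
(ii) commercially zoned — not satisfied.
(b): F OR F → false.
(1): T AND F → false.
(i) age ≥ 16 — not met.
(A) food handler cert. — holds.
(B) ≤ 19 units — fails.
(ii): T AND F → false.
(a) = F OR F = false.
(b) all abutters consent — met.
(2) = F AND T = false.
(a) primary residence — fails.
(b) insurance ≥ $25,000 — met.
So (3) is not satisfied (F AND T).
So Overall is not satisfied (F OR F OR F).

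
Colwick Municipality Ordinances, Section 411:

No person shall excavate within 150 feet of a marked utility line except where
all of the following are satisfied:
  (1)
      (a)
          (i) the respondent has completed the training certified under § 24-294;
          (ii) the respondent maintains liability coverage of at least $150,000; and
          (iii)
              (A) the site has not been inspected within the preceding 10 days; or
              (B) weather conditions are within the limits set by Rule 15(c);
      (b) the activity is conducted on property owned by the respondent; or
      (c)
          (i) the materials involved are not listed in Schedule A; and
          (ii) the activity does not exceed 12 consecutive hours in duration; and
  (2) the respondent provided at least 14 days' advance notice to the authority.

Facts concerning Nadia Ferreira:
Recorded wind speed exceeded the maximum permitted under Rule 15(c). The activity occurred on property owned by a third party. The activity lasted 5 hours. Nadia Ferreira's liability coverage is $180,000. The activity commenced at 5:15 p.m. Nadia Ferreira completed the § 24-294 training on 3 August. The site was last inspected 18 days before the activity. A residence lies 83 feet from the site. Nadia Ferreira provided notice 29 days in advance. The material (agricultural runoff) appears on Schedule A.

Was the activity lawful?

(i) training certified — satisfied.
(ii) coverage ≥ $150,000 — satisfied.
(A) not (site inspected) — holds.
(B) weather ok — not satisfied.
(iii) = T OR F = true.
(a): T AND T AND T → true.
(b) own property — not satisfied.
(i) not (Schedule A material) — not satisfied.
(ii) ≤ 12 hrs duration — holds.
So (c) is not satisfied (F AND T).
(1) = T OR F OR F = true.
(2) ≥14 days' notice — holds.
Overall = T AND T = true.

Yes — lawful.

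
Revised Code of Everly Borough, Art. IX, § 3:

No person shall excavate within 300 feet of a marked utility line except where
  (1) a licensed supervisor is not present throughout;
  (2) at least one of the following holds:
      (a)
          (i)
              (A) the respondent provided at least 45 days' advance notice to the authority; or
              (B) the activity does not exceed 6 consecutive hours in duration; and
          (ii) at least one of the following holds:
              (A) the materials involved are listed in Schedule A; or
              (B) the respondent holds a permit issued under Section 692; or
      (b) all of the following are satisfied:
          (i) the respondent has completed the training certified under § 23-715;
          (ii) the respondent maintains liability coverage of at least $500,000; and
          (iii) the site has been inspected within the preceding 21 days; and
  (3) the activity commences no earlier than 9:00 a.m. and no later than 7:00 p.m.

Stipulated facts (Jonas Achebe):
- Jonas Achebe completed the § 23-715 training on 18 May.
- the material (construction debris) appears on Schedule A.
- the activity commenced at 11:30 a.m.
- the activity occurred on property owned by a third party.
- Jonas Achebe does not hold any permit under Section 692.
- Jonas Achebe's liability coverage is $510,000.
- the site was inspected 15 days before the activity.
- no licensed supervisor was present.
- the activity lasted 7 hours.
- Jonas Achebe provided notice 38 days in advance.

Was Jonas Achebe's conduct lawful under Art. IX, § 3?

(1) not (supervisor present) — satisfied.
(A) ≥45 days' notice — fails.
(B) ≤ 6 hrs duration — not satisfied.
So (i) is not satisfied (F OR F).
(A) Schedule A material — holds.
(B) holds permit — fails.
(ii) = T OR F = true.
So (a) is not satisfied (F AND T).
(i) training certified — met.
(ii) coverage ≥ $500,000 — holds.
(iii) site inspected — met.
(b) = T AND T AND T = true.
(2) = F OR T = true.
(3) start within hours — holds.
So Overall is satisfied (T AND T AND T).

Yes — lawful.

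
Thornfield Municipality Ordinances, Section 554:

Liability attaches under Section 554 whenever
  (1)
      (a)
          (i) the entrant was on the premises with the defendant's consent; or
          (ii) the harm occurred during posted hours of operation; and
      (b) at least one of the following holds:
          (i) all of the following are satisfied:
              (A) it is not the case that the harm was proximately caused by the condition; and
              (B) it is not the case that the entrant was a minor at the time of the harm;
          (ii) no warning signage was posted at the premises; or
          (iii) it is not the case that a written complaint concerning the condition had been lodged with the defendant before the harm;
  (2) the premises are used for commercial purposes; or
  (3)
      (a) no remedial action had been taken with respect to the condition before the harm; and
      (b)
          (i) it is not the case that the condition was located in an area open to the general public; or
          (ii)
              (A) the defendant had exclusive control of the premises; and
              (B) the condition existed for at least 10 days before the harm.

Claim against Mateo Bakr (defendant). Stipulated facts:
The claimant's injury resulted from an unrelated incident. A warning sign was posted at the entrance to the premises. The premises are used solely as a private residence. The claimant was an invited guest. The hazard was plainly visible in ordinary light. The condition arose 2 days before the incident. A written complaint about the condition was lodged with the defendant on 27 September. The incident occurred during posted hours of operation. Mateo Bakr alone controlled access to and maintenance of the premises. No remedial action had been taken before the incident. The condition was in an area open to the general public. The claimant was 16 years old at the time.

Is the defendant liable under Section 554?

(i) consent to enter — holds.
(ii) during posted hours — holds.
(a): T OR T → true.
(A) not (proximate cause) — met.
(B) not (entrant a minor) — fails.
(i) = T AND F = false.
(ii) no signage posted — not satisfied.
(iii) not (complaint lodged) — not met.
(b): F OR F OR F → false.
So (1) is not satisfied (T AND F).
(2) commercial use — not satisfied.
(a) no remedial action — satisfied.
(i) not (public area) — not met.
(A) exclusive control — satisfied.
(B) condition ≥10 days old — fails.
So (ii) is not satisfied (T AND F).
So (b) is not satisfied (F OR F).
So (3) is not satisfied (T AND F).
Overall: F OR F OR F → false.

No — not liable.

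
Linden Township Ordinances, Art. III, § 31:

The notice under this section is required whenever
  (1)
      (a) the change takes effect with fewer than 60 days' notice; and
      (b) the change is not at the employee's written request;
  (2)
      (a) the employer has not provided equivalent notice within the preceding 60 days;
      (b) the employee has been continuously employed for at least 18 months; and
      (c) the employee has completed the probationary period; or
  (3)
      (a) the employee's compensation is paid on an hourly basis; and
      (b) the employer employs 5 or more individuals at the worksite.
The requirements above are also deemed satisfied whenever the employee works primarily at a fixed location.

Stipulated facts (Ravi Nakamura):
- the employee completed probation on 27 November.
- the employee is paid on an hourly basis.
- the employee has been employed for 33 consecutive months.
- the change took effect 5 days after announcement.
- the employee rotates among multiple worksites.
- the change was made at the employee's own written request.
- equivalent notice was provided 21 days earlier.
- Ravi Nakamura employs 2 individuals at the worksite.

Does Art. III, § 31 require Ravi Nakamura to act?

No — not required.

(a) < 60 days' notice — satisfied.
(b) not employee-requested — fails.
(1) = T AND F = false.
(a) no recent notice — not met.
(b) tenure ≥ 18 mo. — met.
(c) past probation — satisfied.
(2): F AND T AND T → false.
(a) hourly-paid — holds.
(b) ≥ 5 at site — not satisfied.
(3): T AND F → false.
Overall = F OR F OR F = false.
Exception (fixed location) — not satisfied.
Result: main false OR exception false → false.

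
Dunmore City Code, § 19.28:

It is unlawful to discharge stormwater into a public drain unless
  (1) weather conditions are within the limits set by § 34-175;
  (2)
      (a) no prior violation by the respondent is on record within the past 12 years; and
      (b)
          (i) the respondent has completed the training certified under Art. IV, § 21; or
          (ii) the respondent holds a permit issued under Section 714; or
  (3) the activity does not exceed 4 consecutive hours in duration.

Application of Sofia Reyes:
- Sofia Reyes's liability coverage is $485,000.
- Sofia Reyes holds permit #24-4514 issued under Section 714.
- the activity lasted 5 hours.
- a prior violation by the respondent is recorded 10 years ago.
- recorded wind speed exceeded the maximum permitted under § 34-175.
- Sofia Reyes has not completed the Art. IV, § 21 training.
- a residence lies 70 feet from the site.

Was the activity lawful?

No — unlawful.

(1) weather ok — not met.
(a) no prior violation — fails.
(i) training certified — not satisfied.
(ii) holds permit — satisfied.
(b) = F OR T = true.
(2) = F AND T = false.
(3) ≤ 4 hrs duration — not met.
Overall = F OR F OR F = false.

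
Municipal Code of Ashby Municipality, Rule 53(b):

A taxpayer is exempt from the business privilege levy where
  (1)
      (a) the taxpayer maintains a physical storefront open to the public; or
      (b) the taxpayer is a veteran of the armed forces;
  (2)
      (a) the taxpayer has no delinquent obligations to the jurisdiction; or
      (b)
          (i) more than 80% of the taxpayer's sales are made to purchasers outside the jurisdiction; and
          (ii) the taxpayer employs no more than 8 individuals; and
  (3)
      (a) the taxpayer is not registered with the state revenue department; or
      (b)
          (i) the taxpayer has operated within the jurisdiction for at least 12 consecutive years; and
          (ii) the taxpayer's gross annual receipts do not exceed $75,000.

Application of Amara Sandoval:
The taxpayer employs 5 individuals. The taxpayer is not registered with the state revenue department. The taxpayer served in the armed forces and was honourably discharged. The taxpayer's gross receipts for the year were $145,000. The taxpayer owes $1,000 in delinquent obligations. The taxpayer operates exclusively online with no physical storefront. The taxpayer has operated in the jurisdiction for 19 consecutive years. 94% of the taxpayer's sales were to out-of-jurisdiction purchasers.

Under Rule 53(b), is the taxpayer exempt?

(a) has storefront — fails.
(b) veteran — holds.
(1) = F OR T = true.
(a) no delinquency — not met.
(i) >80% out-of-jur. sales — holds.
(ii) ≤ 8 employees — holds.
(b): T AND T → true.
(2) = F OR T = true.
(a) not (state-registered) — holds.
(i) ≥ 12 yrs in jurisdiction — met.
(ii) receipts ≤ $75,000 — fails.
(b) = T AND F = false.
So (3) is satisfied (T OR F).
Overall = T AND T AND T = true.

Yes — exempt.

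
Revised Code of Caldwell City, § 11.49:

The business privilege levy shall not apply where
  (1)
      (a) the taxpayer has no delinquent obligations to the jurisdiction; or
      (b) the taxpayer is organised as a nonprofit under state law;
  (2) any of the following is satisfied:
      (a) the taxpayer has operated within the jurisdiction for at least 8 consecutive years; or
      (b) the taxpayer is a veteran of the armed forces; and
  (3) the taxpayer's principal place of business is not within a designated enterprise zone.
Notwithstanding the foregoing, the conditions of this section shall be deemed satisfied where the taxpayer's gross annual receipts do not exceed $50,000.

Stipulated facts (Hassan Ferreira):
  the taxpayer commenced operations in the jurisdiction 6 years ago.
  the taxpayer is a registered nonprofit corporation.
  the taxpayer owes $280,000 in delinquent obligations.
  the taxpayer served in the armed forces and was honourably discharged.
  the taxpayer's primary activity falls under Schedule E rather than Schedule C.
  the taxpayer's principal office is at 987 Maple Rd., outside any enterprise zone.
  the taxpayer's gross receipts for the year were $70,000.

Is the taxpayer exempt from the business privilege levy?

(a) no delinquency — not satisfied.
(b) nonprofit — holds.
So (1) is satisfied (F OR T).
(a) ≥ 8 yrs in jurisdiction — not satisfied.
(b) veteran — satisfied.
So (2) is satisfied (F OR T).
(3) not (in enterprise zone) — holds.
Overall: T AND T AND T → true.
Exception (receipts ≤ $50,000) — not satisfied.
Result: main true OR exception false → true.

Yes — exempt.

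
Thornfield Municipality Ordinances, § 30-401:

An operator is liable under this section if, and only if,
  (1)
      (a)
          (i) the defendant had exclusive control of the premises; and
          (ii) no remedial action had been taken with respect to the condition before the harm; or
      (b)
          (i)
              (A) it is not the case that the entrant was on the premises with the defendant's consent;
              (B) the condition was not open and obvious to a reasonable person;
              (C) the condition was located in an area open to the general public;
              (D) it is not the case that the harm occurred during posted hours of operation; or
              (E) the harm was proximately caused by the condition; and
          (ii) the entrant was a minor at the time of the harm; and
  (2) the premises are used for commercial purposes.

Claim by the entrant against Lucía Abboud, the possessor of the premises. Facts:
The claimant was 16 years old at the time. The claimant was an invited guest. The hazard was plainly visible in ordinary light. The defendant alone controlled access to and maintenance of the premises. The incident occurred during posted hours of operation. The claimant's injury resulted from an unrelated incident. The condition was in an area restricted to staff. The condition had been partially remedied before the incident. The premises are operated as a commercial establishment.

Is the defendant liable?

(i) exclusive control — met.
(ii) no remedial action — fails.
So (a) is not satisfied (T AND F).
(A) not (consent to enter) — fails.
(B) not open/obvious — fails.
(C) public area — not met.
(D) not (during posted hours) — fails.
(E) proximate cause — not satisfied.
(i): F OR F OR F OR F OR F → false.
(ii) entrant a minor — satisfied.
(b) = F AND T = false.
(1) = F OR F = false.
(2) commercial use — met.
So Overall is not satisfied (F AND T).

No — not liable.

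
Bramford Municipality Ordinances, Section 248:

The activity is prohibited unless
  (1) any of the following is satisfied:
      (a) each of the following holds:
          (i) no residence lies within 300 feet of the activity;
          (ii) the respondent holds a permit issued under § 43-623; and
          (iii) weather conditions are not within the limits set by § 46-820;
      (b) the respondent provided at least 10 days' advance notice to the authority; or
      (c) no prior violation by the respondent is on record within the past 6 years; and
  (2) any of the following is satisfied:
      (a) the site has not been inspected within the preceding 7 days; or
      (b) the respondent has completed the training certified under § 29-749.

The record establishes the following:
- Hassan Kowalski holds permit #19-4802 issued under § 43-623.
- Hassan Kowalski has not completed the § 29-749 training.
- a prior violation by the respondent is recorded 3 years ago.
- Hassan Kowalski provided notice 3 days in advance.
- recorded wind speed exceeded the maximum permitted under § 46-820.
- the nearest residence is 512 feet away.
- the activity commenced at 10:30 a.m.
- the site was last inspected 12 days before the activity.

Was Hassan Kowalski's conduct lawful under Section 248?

(i) no residence in 300 ft — met.
(ii) holds permit — holds.
(iii) not (weather ok) — met.
So (a) is satisfied (T AND T AND T).
(b) ≥10 days' notice — fails.
(c) no prior violation — not satisfied.
(1): T OR F OR F → true.
(a) not (site inspected) — met.
(b) training certified — fails.
So (2) is satisfied (T OR F).
So Overall is satisfied (T AND T).

Yes — lawful.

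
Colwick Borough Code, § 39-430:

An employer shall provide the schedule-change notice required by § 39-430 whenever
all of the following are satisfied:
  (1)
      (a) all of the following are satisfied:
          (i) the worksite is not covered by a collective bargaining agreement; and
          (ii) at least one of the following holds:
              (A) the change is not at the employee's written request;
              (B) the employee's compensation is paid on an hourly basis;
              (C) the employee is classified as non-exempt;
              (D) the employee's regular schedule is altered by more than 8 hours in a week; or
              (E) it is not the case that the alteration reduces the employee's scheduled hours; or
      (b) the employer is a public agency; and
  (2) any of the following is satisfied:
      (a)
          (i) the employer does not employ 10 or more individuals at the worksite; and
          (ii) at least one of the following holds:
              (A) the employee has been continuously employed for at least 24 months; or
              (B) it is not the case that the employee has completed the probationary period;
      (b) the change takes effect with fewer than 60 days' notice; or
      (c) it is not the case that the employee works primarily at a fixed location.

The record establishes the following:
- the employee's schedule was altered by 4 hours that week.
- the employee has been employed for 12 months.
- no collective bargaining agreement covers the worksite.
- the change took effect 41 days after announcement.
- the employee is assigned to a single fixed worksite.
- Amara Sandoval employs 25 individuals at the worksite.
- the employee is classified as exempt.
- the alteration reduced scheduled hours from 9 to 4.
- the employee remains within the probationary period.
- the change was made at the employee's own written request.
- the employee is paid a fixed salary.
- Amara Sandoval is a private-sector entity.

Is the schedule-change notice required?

No — not required.

(i) no CBA — holds.
(A) not employee-requested — fails.
(B) hourly-paid — not satisfied.
(C) non-exempt — not satisfied.
(D) schedule shift > 8h — not satisfied.
(E) not (hours reduced) — fails.
(ii): F OR F OR F OR F OR F → false.
(a): T AND F → false.
(b) public agency — fails.
So (1) is not satisfied (F OR F).
(i) not (≥ 10 at site) — not met.
(A) tenure ≥ 24 mo. — not satisfied.
(B) not (past probation) — satisfied.
So (ii) is satisfied (F OR T).
(a): F AND T → false.
(b) < 60 days' notice — met.
(c) not (fixed location) — not met.
So (2) is satisfied (F OR T OR F).
Overall: F AND T → false.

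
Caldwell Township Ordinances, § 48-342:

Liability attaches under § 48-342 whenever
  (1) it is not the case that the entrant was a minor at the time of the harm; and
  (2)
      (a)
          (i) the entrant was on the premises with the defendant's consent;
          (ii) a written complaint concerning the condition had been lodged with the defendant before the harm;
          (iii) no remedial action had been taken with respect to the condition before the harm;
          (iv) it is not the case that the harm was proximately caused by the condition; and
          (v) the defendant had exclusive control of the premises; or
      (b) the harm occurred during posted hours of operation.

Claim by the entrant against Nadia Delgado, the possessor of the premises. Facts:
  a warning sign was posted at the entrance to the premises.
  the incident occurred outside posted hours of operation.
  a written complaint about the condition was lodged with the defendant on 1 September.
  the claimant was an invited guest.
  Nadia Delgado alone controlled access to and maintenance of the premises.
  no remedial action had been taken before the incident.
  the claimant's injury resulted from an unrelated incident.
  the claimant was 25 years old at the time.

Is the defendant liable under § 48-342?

(1) not (entrant a minor) — holds.
(i) consent to enter — satisfied.
(ii) complaint lodged — met.
(iii) no remedial action — satisfied.
(iv) not (proximate cause) — satisfied.
(v) exclusive control — holds.
(a) = T AND T AND T AND T AND T = true.
(b) during posted hours — not satisfied.
So (2) is satisfied (T OR F).
Overall: T AND T → true.

Yes — liable.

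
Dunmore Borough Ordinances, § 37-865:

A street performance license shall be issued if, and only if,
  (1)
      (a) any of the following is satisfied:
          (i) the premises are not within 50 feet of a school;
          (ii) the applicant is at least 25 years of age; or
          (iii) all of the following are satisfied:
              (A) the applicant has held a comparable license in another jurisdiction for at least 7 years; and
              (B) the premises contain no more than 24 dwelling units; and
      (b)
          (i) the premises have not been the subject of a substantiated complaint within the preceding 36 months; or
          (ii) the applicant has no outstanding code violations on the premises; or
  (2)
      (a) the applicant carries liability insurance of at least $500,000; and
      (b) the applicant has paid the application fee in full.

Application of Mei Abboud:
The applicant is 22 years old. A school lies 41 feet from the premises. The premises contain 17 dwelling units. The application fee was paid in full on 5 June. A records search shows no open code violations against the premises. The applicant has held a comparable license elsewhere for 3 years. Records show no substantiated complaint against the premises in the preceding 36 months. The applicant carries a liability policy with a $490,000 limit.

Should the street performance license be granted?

No — denied.

(i) ≥50 ft from school — fails.
(ii) age ≥ 25 — not satisfied.
(A) prior license ≥ 7 yr — not met.
(B) ≤ 24 units — holds.
So (iii) is not satisfied (F AND T).
(a) = F OR F OR F = false.
(i) no complaint in 36 mo. — holds.
(ii) no code violations — satisfied.
So (b) is satisfied (T OR T).
So (1) is not satisfied (F AND T).
(a) insurance ≥ $500,000 — not met.
(b) fee paid — holds.
(2) = F AND T = false.
Overall = F OR F = false.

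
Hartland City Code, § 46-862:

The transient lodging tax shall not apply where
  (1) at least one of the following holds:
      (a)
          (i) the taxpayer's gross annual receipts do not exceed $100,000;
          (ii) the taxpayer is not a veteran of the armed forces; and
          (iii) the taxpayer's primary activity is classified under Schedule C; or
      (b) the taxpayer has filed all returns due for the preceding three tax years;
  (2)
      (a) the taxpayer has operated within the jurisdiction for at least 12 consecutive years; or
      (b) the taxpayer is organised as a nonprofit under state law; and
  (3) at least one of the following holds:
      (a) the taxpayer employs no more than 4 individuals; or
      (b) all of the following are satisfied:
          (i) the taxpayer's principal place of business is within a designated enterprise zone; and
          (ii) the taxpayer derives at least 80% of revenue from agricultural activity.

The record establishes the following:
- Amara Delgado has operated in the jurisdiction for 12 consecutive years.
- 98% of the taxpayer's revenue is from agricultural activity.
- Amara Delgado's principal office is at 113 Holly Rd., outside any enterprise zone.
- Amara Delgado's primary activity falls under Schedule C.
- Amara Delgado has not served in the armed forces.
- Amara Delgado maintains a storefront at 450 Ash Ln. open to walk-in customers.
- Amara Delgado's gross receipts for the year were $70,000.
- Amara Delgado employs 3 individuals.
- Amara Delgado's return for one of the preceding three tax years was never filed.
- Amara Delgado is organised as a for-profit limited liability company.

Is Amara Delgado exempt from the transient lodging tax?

(i) receipts ≤ $100,000 — met.
(ii) not (veteran) — satisfied.
(iii) Schedule C activity — met.
(a) = T AND T AND T = true.
(b) returns current — not met.
(1): T OR F → true.
(a) ≥ 12 yrs in jurisdiction — holds.
(b) nonprofit — not met.
(2): T OR F → true.
(a) ≤ 4 employees — satisfied.
(i) in enterprise zone — not satisfied.
(ii) ≥80% agricultural — satisfied.
So (b) is not satisfied (F AND T).
(3) = T OR F = true.
So Overall is satisfied (T AND T AND T).

Yes — exempt.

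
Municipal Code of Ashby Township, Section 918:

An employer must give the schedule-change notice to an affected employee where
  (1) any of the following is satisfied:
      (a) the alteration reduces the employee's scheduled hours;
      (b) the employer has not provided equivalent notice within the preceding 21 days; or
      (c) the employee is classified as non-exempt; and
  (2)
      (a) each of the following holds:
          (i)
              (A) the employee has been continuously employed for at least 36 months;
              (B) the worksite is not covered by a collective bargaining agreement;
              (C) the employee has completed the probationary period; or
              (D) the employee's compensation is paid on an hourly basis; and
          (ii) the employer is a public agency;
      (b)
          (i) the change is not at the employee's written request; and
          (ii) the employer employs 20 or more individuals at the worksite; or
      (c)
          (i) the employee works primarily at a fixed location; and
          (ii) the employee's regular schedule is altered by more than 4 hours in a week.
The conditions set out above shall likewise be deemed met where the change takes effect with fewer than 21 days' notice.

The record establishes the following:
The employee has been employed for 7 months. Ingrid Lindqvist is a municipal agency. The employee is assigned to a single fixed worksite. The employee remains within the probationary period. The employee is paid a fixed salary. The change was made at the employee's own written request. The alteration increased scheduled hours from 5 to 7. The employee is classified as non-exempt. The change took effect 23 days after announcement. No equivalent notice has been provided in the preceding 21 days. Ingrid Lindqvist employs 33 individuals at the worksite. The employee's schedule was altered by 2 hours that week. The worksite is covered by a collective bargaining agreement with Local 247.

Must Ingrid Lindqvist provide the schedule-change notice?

(a) hours reduced — not satisfied.
(b) no recent notice — holds.
(c) non-exempt — met.
(1): F OR T OR T → true.
(A) tenure ≥ 36 mo. — not satisfied.
(B) no CBA — not met.
(C) past probation — not satisfied.
(D) hourly-paid — fails.
(i) = F OR F OR F OR F = false.
(ii) public agency — met.
So (a) is not satisfied (F AND T).
(i) not employee-requested — not satisfied.
(ii) ≥ 20 at site — met.
So (b) is not satisfied (F AND T).
(i) fixed location — met.
(ii) schedule shift > 4h — fails.
(c) = T AND F = false.
(2) = F OR F OR F = false.
Overall: T AND F → false.
Exception (< 21 days' notice) — not satisfied.
Result: main false OR exception false → false.

No — not required.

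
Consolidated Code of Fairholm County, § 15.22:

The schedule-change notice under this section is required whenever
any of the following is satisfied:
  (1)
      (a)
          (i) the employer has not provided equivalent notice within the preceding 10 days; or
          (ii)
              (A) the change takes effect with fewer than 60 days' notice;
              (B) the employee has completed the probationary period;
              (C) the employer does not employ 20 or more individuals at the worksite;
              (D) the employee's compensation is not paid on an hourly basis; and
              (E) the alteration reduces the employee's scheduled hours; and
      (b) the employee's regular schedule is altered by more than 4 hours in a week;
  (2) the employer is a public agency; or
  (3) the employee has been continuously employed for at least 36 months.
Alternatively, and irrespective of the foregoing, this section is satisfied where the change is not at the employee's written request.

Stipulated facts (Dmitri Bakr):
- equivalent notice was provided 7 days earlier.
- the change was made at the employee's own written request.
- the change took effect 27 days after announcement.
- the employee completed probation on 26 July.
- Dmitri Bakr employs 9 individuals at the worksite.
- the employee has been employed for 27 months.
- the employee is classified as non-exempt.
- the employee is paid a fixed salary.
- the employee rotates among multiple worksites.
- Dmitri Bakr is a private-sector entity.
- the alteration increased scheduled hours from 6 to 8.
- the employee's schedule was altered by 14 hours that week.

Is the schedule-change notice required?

(i) no recent notice — not met.
(A) < 60 days' notice — satisfied.
(B) past probation — holds.
(C) not (≥ 20 at site) — satisfied.
(D) not (hourly-paid) — met.
(E) hours reduced — not satisfied.
(ii) = T AND T AND T AND T AND F = false.
(a): F OR F → false.
(b) schedule shift > 4h — met.
So (1) is not satisfied (F AND T).
(2) public agency — not satisfied.
(3) tenure ≥ 36 mo. — not met.
Overall: F OR F OR F → false.
Exception (not employee-requested) — not satisfied.
Result: main false OR exception false → false.

No — not required.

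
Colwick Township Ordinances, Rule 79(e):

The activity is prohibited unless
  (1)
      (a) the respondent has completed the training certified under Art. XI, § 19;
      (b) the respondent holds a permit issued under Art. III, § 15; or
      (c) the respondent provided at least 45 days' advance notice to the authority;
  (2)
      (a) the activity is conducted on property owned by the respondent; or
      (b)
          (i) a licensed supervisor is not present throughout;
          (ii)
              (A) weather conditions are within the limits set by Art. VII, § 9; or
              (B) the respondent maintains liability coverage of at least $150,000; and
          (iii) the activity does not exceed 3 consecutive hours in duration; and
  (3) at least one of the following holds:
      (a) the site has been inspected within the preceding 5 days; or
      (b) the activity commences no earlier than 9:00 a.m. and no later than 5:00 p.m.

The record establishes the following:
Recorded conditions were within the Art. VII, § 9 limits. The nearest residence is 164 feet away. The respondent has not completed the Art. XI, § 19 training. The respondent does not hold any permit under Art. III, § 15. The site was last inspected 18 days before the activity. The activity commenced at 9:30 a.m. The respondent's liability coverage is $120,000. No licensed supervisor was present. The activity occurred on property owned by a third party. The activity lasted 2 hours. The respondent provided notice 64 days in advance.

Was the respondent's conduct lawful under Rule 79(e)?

(a) training certified — not satisfied.
(b) holds permit — not met.
(c) ≥45 days' notice — holds.
So (1) is satisfied (F OR F OR T).
(a) own property — not met.
(i) not (supervisor present) — met.
(A) weather ok — holds.
(B) coverage ≥ $150,000 — not satisfied.
(ii) = T OR F = true.
(iii) ≤ 3 hrs duration — holds.
(b) = T AND T AND T = true.
So (2) is satisfied (F OR T).
(a) site inspected — not satisfied.
(b) start within hours — holds.
(3): F OR T → true.
Overall: T AND T AND T → true.

Yes — lawful.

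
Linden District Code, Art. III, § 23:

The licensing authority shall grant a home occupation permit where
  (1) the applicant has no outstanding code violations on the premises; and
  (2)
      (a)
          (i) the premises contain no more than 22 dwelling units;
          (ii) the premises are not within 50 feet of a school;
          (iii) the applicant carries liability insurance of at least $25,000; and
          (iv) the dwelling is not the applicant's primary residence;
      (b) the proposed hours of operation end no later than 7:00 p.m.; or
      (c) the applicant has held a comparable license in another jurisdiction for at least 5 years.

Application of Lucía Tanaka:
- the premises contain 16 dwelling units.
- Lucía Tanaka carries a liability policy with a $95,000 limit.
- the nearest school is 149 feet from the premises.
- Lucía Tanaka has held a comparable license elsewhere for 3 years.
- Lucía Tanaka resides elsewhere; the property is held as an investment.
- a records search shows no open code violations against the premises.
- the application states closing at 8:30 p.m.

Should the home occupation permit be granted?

Yes — granted.

(1) no code violations — satisfied.
(i) ≤ 22 units — met.
(ii) ≥50 ft from school — holds.
(iii) insurance ≥ $25,000 — holds.
(iv) not (primary residence) — holds.
(a) = T AND T AND T AND T = true.
(b) closes by 7 p.m. — not satisfied.
(c) prior license ≥ 5 yr — fails.
(2): T OR F OR F → true.
Overall = T AND T = true.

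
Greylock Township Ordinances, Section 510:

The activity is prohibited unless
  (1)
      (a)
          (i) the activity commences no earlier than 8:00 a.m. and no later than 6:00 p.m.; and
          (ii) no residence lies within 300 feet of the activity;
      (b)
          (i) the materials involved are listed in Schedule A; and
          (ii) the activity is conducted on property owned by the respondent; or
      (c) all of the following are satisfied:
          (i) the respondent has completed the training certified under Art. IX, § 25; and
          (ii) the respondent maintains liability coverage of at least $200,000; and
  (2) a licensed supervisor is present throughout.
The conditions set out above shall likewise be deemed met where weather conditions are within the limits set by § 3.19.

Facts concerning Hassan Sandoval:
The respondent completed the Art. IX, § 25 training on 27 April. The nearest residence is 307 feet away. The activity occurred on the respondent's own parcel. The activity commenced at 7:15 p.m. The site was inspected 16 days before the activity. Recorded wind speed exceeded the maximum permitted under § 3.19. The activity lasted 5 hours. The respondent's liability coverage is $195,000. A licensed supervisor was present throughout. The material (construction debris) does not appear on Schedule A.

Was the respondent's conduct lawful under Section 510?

(i) start within hours — fails.
(ii) no residence in 300 ft — satisfied.
(a) = F AND T = false.
(i) Schedule A material — fails.
(ii) own property — holds.
(b): F AND T → false.
(i) training certified — holds.
(ii) coverage ≥ $200,000 — not met.
(c): T AND F → false.
(1) = F OR F OR F = false.
(2) supervisor present — met.
Overall: F AND T → false.
Exception (weather ok) — not satisfied.
Result: main false OR exception false → false.

No — unlawful.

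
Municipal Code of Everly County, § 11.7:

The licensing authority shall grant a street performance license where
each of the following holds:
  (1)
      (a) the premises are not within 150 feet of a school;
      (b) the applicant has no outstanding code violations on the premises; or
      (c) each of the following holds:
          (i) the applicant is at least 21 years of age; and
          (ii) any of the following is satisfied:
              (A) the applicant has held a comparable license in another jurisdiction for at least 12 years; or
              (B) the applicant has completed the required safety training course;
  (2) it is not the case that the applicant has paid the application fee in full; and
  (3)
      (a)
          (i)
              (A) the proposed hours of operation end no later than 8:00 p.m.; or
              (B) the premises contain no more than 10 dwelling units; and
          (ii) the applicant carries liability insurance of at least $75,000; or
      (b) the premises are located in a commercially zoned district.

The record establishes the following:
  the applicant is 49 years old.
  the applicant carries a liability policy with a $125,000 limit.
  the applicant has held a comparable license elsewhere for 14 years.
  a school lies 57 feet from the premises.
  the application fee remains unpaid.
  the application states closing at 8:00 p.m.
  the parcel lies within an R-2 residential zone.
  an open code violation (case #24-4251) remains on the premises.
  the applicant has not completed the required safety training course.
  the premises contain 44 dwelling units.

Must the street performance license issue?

Yes — granted.

(a) ≥150 ft from school — not met.
(b) no code violations — fails.
(i) age ≥ 21 — satisfied.
(A) prior license ≥ 12 yr — satisfied.
(B) safety training — fails.
So (ii) is satisfied (T OR F).
(c): T AND T → true.
(1) = F OR F OR T = true.
(2) not (fee paid) — met.
(A) closes by 8 p.m. — met.
(B) ≤ 10 units — not satisfied.
(i) = T OR F = true.
(ii) insurance ≥ $75,000 — met.
So (a) is satisfied (T AND T).
(b) commercially zoned — not met.
So (3) is satisfied (T OR F).
Overall = T AND T AND T = true.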